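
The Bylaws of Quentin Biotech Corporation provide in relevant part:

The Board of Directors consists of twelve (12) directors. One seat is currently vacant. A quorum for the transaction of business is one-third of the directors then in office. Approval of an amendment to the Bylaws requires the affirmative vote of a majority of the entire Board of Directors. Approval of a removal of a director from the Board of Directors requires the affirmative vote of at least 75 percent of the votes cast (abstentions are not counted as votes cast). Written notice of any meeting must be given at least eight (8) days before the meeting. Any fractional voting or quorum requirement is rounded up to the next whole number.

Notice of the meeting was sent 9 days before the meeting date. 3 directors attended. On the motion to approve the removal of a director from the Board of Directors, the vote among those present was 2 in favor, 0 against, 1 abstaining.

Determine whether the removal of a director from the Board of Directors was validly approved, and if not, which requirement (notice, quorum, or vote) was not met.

Notice: 9 days given; 8 required (9 ≥ 8). Satisfied.
Quorum: 3 present; quorum is 4. Not satisfied.
Vote: the removal of a director from the Board of Directors requires three-fourths of the votes cast (3 present − 1 abstaining = 2). 3/4 of 2 = 1.50, rounded up to 2, so 2 affirmative votes are needed; 2 voted in favor. Satisfied. (Moot — without a quorum no business can be validly transacted.)

Invalid — quorum requirement not satisfied.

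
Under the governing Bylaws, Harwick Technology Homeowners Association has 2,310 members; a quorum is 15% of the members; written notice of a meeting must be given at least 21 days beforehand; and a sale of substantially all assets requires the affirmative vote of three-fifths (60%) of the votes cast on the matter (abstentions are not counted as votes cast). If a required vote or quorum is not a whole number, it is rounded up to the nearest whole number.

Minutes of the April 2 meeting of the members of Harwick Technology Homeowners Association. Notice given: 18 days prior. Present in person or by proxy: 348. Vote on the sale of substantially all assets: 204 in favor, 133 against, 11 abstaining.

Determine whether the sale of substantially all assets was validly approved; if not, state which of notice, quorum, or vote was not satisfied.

Notice: 18 days given; 21 required. Not satisfied.
Quorum: 15% of 2,310 = 346.50, rounded up to 347; 348 present. Satisfied.
Vote: requires three-fifths of the votes cast (348 − 11 abstaining = 337); 3/5 of 337 = 202.20, rounded up to 203, so 203 needed; 204 in favor. Satisfied.

Invalid — notice requirement not satisfied.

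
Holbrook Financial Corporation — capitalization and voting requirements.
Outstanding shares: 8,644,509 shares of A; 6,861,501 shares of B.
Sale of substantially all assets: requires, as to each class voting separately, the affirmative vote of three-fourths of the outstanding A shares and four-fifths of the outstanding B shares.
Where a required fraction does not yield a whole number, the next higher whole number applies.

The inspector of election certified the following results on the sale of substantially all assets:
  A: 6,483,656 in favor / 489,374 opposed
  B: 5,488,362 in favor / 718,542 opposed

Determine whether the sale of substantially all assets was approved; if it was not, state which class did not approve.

A: 3/4 of 8644509 = 6483381.75, rounded up to 6483382; 6,483,382 required, 6,483,656 in favor — approved.
B: 4/5 of 6861501 = 5489200.80, rounded up to 5489201; 5,489,201 required, 5,488,362 in favor — not approved.

Not approved — the B shares did not give the required vote.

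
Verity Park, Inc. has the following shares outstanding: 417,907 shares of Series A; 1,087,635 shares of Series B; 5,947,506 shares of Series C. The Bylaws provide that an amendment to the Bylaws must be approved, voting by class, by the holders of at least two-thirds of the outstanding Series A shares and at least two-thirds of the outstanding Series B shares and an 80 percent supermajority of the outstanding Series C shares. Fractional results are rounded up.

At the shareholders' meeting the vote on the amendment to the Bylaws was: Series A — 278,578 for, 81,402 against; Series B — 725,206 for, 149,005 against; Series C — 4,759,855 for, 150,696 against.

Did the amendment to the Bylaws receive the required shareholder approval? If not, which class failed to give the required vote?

Not approved — the Series A shares did not give the required vote.

Series A: 2/3 of 417907 = 278604.67, rounded up to 278605; 278,605 required, 278,578 in favor — not approved.
Series B: 2/3 of 1087635 = 725090; 725,090 required, 725,206 in favor — approved.
Series C: 4/5 of 5947506 = 4758004.80, rounded up to 4758005; 4,758,005 required, 4,759,855 in favor — approved.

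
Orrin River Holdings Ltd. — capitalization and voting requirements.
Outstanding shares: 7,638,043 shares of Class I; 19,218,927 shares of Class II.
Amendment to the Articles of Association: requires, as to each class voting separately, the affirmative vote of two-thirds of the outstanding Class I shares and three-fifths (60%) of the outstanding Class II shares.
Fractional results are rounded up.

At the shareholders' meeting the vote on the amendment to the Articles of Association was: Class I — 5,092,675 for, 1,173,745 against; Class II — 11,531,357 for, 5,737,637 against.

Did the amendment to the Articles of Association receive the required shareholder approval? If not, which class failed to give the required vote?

Class I: 2/3 of 7638043 = 5092028.67, rounded up to 5092029; 5,092,029 required, 5,092,675 in favor — approved.
Class II: 3/5 of 19218927 = 11531356.20, rounded up to 11531357; 11,531,357 required, 11,531,357 in favor — approved.

Approved — every class gave the required vote.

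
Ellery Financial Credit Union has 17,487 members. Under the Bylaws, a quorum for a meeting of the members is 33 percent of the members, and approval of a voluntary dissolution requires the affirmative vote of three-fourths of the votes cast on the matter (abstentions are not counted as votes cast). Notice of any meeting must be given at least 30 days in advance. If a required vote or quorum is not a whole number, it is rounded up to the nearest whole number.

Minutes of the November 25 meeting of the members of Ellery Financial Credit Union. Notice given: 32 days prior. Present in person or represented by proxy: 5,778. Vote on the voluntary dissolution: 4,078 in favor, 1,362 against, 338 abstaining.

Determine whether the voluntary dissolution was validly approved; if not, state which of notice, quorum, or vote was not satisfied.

Notice: 32 days given; 30 required. Satisfied.
Quorum: 33% of 17,487 = 5,770.71, rounded up to 5,771; 5,778 present. Satisfied.
Vote: requires three-fourths of the votes cast (5,778 − 338 abstaining = 5,440); 3/4 of 5440 = 4080, so 4,080 needed; 4,078 in favor. Not satisfied.

Invalid — vote requirement not satisfied.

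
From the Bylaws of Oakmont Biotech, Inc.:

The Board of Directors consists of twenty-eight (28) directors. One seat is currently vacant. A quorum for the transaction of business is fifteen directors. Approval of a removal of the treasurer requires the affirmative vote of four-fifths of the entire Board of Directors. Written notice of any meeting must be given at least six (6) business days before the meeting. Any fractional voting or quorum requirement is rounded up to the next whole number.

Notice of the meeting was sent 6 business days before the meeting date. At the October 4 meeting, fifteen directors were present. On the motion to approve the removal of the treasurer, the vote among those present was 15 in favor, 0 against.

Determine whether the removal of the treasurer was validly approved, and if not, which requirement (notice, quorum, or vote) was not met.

Notice: 6 business days given; 6 required (6 ≥ 6). Satisfied.
Quorum: 15 present; quorum is 15. Satisfied.
Vote: the removal of the treasurer requires four-fifths of the entire Board of Directors (28). 4/5 of 28 = 22.40, rounded up to 23, so 23 affirmative votes are needed; 15 voted in favor. Not satisfied.

Invalid — vote requirement not satisfied.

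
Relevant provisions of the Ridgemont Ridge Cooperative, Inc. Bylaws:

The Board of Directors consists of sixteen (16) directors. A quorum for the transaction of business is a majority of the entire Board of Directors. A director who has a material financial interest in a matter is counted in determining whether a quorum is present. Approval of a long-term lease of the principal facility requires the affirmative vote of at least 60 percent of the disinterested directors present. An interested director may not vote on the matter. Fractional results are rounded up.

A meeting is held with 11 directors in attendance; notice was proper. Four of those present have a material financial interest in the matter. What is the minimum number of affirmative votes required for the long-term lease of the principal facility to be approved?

The long-term lease of the principal facility requires three-fifths of the disinterested directors present (11 − 4 = 7).
3/5 of 7 = 4.20, rounded up to 5.

5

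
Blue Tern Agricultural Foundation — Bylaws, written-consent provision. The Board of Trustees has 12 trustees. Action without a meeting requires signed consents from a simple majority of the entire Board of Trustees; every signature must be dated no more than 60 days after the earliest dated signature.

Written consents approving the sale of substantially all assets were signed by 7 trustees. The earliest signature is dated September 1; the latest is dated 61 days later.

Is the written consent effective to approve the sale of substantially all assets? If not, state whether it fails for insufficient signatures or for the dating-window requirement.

Signatures required: a simple majority of 12 — a majority of 12 is 7, so 7 needed; 7 signed. Sufficient.
Dating window: the latest signature is 61 days after the earliest; the limit is 60 days. Outside the window.

Not effective — dating-window requirement not satisfied.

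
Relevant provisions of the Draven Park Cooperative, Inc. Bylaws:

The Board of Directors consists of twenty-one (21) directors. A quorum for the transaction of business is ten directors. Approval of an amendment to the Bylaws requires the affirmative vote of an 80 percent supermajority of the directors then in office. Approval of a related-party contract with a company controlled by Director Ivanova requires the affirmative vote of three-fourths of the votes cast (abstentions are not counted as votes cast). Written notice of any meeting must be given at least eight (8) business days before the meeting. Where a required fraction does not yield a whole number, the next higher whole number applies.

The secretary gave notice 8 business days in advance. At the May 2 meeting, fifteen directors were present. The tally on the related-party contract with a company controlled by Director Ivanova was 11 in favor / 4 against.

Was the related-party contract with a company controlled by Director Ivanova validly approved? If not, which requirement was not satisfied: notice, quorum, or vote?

Notice: 8 business days given; 8 required (8 ≥ 8). Satisfied.
Quorum: 15 present; quorum is 10. Satisfied.
Vote: the related-party contract with a company controlled by Director Ivanova requires three-fourths of the votes cast (15). 3/4 of 15 = 11.25, rounded up to 12, so 12 affirmative votes are needed; 11 voted in favor. Not satisfied.

Invalid — vote requirement not satisfied.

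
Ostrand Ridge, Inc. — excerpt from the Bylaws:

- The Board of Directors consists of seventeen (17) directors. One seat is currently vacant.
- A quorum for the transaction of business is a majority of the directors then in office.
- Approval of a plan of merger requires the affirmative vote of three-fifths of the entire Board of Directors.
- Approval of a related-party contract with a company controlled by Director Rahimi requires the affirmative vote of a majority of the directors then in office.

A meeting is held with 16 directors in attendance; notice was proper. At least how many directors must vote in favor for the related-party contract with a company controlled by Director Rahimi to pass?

9

The related-party contract with a company controlled by Director Rahimi requires a majority of the directors then in office (16).
A majority of 16 is 9.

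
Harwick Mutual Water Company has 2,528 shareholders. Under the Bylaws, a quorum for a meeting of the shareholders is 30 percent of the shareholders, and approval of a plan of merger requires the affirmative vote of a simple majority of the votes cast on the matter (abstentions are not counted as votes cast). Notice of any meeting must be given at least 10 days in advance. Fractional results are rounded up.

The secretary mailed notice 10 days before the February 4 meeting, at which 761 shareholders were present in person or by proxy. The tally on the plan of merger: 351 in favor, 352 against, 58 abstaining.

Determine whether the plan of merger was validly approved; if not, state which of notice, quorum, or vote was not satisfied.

Invalid — vote requirement not satisfied.

Notice: 10 days given; 10 required. Satisfied.
Quorum: 30% of 2,528 = 758.40, rounded up to 759; 761 present. Satisfied.
Vote: requires a majority of the votes cast (761 − 58 abstaining = 703); a majority of 703 is 352, so 352 needed; 351 in favor. Not satisfied.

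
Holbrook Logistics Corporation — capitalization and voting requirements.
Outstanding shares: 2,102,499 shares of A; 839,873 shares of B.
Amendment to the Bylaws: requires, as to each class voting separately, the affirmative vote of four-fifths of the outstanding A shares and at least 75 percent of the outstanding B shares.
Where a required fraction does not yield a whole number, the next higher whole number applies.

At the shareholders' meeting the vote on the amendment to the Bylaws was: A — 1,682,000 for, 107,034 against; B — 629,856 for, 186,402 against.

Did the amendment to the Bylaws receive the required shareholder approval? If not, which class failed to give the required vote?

Not approved — the B shares did not give the required vote.

A: 4/5 of 2102499 = 1681999.20, rounded up to 1682000; 1,682,000 required, 1,682,000 in favor — approved.
B: 3/4 of 839873 = 629904.75, rounded up to 629905; 629,905 required, 629,856 in favor — not approved.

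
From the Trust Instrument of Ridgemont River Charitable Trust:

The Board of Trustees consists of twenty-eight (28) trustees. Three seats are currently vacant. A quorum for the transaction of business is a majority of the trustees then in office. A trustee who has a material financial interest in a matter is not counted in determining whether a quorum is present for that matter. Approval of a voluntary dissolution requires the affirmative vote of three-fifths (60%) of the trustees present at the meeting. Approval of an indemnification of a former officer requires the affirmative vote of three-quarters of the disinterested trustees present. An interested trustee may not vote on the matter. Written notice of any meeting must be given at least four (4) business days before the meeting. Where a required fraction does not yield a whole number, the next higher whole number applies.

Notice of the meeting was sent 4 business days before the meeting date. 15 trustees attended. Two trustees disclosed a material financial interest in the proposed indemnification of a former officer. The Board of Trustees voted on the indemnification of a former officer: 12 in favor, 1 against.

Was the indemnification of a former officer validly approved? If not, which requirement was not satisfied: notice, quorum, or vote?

Valid — all requirements satisfied.

Notice: 4 business days given; 4 required (4 ≥ 4). Satisfied.
Quorum: 15 present, but the 2 interested trustees do not count, leaving 13. Quorum is 13. Satisfied.
Vote: the indemnification of a former officer requires three-fourths of the disinterested trustees present (15 − 2 = 13). 3/4 of 13 = 9.75, rounded up to 10, so 10 affirmative votes are needed; 12 voted in favor. Satisfied.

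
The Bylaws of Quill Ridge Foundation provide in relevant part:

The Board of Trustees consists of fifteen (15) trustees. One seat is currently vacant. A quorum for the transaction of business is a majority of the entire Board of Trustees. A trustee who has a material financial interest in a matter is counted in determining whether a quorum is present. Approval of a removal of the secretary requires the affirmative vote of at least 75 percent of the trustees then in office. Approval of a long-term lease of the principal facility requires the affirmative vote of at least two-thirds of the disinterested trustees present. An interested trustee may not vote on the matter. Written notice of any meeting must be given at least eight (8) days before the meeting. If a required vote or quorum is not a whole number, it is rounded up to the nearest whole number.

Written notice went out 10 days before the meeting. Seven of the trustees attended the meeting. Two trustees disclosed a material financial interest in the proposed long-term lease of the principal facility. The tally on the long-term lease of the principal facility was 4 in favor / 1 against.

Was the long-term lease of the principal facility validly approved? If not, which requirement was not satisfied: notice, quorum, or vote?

Notice: 10 days given; 8 required (10 ≥ 8). Satisfied.
Quorum: 7 present (interested trustees count toward quorum); quorum is 8. Not satisfied.
Vote: the long-term lease of the principal facility requires two-thirds of the disinterested trustees present (7 − 2 = 5). 2/3 of 5 = 3.33, rounded up to 4, so 4 affirmative votes are needed; 4 voted in favor. Satisfied. (Moot — without a quorum no business can be validly transacted.)

Invalid — quorum requirement not satisfied.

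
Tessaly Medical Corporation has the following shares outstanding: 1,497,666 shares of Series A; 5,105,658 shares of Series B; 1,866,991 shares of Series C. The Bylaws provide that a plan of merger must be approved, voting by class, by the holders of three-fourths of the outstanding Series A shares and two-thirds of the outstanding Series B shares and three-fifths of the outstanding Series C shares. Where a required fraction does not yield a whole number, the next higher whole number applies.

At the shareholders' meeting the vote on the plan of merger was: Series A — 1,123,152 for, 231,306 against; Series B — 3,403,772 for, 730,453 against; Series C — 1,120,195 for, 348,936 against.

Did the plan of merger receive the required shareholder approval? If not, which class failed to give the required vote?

Series A: 3/4 of 1497666 = 1123249.50, rounded up to 1123250; 1,123,250 required, 1,123,152 in favor — not approved.
Series B: 2/3 of 5105658 = 3403772; 3,403,772 required, 3,403,772 in favor — approved.
Series C: 3/5 of 1866991 = 1120194.60, rounded up to 1120195; 1,120,195 required, 1,120,195 in favor — approved.

Not approved — the Series A shares did not give the required vote.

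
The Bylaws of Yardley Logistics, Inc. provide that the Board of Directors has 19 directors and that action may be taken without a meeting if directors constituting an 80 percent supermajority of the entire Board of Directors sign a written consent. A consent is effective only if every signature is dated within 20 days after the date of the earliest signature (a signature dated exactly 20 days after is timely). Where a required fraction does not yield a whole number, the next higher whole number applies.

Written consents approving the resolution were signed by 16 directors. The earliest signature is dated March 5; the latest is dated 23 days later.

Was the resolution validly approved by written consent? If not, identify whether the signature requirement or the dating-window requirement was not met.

Not effective — dating-window requirement not satisfied.

Signatures required: an 80 percent supermajority of 19 — 4/5 of 19 = 15.20, rounded up to 16, so 16 needed; 16 signed. Sufficient.
Dating window: the latest signature is 23 days after the earliest; the limit is 20 days. Outside the window.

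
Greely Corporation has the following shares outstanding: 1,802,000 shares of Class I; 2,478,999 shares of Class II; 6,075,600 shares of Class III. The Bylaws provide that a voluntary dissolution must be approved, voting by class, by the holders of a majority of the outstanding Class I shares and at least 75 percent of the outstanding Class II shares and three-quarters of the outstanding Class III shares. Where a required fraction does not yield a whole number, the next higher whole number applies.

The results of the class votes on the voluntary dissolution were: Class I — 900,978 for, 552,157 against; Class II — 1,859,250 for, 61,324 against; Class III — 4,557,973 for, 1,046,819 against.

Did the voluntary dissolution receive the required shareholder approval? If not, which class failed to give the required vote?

Not approved — the Class I shares did not give the required vote.

Class I: a majority of 1802000 is 901001; 901,001 required, 900,978 in favor — not approved.
Class II: 3/4 of 2478999 = 1859249.25, rounded up to 1859250; 1,859,250 required, 1,859,250 in favor — approved.
Class III: 3/4 of 6075600 = 4556700; 4,556,700 required, 4,557,973 in favor — approved.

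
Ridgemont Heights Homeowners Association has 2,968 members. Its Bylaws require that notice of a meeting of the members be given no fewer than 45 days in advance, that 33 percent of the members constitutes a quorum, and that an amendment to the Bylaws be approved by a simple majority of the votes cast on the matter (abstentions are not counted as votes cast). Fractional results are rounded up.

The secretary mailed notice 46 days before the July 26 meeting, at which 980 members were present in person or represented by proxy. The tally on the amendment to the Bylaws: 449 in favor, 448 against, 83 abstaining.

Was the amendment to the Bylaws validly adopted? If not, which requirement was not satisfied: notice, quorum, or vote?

Valid — all requirements satisfied.

Notice: 46 days given; 45 required. Satisfied.
Quorum: 33% of 2,968 = 979.44, rounded up to 980; 980 present. Satisfied.
Vote: requires a majority of the votes cast (980 − 83 abstaining = 897); a majority of 897 is 449, so 449 needed; 449 in favor. Satisfied.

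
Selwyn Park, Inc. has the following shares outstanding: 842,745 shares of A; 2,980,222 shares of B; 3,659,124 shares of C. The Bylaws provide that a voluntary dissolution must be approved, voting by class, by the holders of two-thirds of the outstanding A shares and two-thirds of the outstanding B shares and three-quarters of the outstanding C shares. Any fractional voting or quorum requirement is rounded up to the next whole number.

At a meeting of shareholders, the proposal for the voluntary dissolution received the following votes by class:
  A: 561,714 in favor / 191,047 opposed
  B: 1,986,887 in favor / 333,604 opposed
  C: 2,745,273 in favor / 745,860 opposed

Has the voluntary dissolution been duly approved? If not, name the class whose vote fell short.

A: 2/3 of 842745 = 561830; 561,830 required, 561,714 in favor — not approved.
B: 2/3 of 2980222 = 1986814.67, rounded up to 1986815; 1,986,815 required, 1,986,887 in favor — approved.
C: 3/4 of 3659124 = 2744343; 2,744,343 required, 2,745,273 in favor — approved.

Not approved — the A shares did not give the required vote.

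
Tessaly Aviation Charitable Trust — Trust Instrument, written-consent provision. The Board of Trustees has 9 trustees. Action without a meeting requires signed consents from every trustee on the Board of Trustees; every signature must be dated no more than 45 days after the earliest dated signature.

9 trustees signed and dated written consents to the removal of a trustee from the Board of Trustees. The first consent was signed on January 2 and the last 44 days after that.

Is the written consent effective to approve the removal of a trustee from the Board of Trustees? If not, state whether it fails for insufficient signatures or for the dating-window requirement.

Signatures required: all of 9 — unanimous means all 9, so 9 needed; 9 signed. Sufficient.
Dating window: the latest signature is 44 days after the earliest; the limit is 45 days. Within the window.

Effective — both the signature and dating-window requirements are satisfied.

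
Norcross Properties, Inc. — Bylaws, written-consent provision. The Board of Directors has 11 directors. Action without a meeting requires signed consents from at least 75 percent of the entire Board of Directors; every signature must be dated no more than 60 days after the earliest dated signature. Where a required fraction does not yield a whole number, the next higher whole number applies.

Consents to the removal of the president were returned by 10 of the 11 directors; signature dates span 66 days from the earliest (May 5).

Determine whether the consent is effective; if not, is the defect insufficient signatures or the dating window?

Not effective — dating-window requirement not satisfied.

Signatures required: at least 75 percent of 11 — 3/4 of 11 = 8.25, rounded up to 9, so 9 needed; 10 signed. Sufficient.
Dating window: the latest signature is 66 days after the earliest; the limit is 60 days. Outside the window.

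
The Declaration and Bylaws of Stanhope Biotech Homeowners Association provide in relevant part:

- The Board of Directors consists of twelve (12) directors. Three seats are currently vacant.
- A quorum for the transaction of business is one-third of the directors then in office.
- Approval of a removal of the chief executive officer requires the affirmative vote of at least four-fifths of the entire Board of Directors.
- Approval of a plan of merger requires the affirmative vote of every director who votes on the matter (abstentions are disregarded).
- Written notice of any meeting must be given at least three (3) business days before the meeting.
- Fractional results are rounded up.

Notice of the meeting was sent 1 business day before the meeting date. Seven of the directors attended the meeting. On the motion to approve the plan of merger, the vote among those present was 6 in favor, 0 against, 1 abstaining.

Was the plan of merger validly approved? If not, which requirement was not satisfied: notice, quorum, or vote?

Notice: 1 business day given; 3 required (1 < 3). Not satisfied.
Quorum: 7 present; quorum is 3. Satisfied.
Vote: the plan of merger requires the unanimous vote of the votes cast (7 present − 1 abstaining = 6). Unanimous means all 6, so 6 affirmative votes are needed; 6 voted in favor. Satisfied.

Invalid — notice requirement not satisfied.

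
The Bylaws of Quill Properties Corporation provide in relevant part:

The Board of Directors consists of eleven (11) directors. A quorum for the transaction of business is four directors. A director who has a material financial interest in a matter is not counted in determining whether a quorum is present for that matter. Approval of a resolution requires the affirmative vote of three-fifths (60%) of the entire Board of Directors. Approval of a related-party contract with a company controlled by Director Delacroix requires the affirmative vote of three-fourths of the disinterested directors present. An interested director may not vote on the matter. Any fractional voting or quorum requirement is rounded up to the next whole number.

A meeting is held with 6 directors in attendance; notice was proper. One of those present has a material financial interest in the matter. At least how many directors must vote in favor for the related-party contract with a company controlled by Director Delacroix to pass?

4

The related-party contract with a company controlled by Director Delacroix requires three-fourths of the disinterested directors present (6 − 1 = 5).
3/4 of 5 = 3.75, rounded up to 4.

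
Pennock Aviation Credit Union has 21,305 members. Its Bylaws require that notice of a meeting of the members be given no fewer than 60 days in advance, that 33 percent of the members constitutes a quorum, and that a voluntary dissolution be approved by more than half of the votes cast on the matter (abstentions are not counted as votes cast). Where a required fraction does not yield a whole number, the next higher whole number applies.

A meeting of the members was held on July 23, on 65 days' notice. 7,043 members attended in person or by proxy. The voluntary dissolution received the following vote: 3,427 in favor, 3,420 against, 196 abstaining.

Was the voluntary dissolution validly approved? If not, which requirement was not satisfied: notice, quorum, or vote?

Notice: 65 days given; 60 required. Satisfied.
Quorum: 33% of 21,305 = 7,030.65, rounded up to 7,031; 7,043 present. Satisfied.
Vote: requires a majority of the votes cast (7,043 − 196 abstaining = 6,847); a majority of 6847 is 3424, so 3,424 needed; 3,427 in favor. Satisfied.

Valid — all requirements satisfied.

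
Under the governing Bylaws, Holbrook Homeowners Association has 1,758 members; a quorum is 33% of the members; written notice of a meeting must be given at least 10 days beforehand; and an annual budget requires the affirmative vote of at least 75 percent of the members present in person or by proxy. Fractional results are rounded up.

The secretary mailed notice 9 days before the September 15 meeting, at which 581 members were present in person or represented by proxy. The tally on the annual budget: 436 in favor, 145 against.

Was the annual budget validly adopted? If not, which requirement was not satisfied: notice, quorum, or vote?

Invalid — notice requirement not satisfied.

Notice: 9 days given; 10 required. Not satisfied.
Quorum: 33% of 1,758 = 580.14, rounded up to 581; 581 present. Satisfied.
Vote: requires three-fourths of those present (581); 3/4 of 581 = 435.75, rounded up to 436, so 436 needed; 436 in favor. Satisfied.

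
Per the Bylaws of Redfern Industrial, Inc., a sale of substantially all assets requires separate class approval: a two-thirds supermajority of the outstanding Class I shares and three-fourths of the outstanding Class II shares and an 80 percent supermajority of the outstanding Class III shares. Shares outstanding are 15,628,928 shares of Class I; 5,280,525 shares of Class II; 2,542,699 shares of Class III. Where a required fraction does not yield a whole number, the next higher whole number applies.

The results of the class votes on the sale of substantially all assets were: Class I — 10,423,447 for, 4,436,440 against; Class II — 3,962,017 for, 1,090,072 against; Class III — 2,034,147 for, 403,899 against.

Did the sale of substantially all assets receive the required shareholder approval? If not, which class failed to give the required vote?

Class I: 2/3 of 15628928 = 10419285.33, rounded up to 10419286; 10,419,286 required, 10,423,447 in favor — approved.
Class II: 3/4 of 5280525 = 3960393.75, rounded up to 3960394; 3,960,394 required, 3,962,017 in favor — approved.
Class III: 4/5 of 2542699 = 2034159.20, rounded up to 2034160; 2,034,160 required, 2,034,147 in favor — not approved.

Not approved — the Class III shares did not give the required vote.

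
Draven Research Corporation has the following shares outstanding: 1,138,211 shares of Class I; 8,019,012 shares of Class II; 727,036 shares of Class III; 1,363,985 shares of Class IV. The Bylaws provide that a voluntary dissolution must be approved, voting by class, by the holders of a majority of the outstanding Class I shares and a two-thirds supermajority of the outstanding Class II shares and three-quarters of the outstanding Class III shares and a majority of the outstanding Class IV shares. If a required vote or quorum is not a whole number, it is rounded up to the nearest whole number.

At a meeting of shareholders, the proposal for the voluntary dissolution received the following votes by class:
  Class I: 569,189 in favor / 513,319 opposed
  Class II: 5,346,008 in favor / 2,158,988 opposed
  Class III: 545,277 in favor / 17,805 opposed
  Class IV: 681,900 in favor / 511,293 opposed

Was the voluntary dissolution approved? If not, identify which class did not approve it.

Not approved — the Class IV shares did not give the required vote.

Class I: a majority of 1138211 is 569106; 569,106 required, 569,189 in favor — approved.
Class II: 2/3 of 8019012 = 5346008; 5,346,008 required, 5,346,008 in favor — approved.
Class III: 3/4 of 727036 = 545277; 545,277 required, 545,277 in favor — approved.
Class IV: a majority of 1363985 is 681993; 681,993 required, 681,900 in favor — not approved.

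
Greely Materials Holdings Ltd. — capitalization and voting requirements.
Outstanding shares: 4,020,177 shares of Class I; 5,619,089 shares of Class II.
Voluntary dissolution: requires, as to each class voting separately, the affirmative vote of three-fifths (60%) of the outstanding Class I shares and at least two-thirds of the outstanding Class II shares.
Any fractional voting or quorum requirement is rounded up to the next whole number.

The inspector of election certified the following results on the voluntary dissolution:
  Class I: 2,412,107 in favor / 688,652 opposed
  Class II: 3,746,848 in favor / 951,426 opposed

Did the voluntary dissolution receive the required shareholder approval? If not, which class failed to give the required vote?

Class I: 3/5 of 4020177 = 2412106.20, rounded up to 2412107; 2,412,107 required, 2,412,107 in favor — approved.
Class II: 2/3 of 5619089 = 3746059.33, rounded up to 3746060; 3,746,060 required, 3,746,848 in favor — approved.

Approved — every class gave the required vote.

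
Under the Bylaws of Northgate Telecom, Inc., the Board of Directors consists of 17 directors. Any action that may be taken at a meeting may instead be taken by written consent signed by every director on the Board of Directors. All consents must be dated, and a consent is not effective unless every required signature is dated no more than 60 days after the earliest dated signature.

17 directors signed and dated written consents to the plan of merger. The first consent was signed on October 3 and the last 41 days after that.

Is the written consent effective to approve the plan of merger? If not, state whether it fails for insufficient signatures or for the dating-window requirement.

Signatures required: the unanimous vote of 17 — unanimous means all 17, so 17 needed; 17 signed. Sufficient.
Dating window: the latest signature is 41 days after the earliest; the limit is 60 days. Within the window.

Effective — both the signature and dating-window requirements are satisfied.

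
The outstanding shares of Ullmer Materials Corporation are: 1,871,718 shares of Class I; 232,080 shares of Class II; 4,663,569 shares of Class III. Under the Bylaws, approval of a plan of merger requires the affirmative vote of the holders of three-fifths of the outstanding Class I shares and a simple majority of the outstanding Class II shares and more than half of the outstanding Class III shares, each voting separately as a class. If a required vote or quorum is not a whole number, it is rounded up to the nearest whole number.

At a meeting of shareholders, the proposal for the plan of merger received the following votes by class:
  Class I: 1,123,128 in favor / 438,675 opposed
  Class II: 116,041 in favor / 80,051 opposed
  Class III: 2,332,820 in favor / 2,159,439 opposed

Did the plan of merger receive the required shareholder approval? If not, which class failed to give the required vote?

Approved — every class gave the required vote.

Class I: 3/5 of 1871718 = 1123030.80, rounded up to 1123031; 1,123,031 required, 1,123,128 in favor — approved.
Class II: a majority of 232080 is 116041; 116,041 required, 116,041 in favor — approved.
Class III: a majority of 4663569 is 2331785; 2,331,785 required, 2,332,820 in favor — approved.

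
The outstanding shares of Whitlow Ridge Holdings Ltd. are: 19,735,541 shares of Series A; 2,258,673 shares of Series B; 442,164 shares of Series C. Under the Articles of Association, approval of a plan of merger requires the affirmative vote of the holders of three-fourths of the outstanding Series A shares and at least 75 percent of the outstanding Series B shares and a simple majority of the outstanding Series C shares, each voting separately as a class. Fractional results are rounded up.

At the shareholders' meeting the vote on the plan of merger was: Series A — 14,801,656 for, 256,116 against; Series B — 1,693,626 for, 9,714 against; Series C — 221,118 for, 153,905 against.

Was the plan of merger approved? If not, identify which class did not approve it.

Not approved — the Series B shares did not give the required vote.

Series A: 3/4 of 19735541 = 14801655.75, rounded up to 14801656; 14,801,656 required, 14,801,656 in favor — approved.
Series B: 3/4 of 2258673 = 1694004.75, rounded up to 1694005; 1,694,005 required, 1,693,626 in favor — not approved.
Series C: a majority of 442164 is 221083; 221,083 required, 221,118 in favor — approved.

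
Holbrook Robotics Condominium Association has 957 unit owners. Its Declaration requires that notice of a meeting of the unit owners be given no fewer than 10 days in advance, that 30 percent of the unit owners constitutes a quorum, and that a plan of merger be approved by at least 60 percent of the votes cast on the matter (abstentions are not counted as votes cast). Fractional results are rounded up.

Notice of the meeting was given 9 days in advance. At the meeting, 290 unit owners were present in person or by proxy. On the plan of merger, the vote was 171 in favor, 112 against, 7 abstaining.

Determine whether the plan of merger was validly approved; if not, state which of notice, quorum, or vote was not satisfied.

Invalid — notice requirement not satisfied.

Notice: 9 days given; 10 required. Not satisfied.
Quorum: 30% of 957 = 287.10, rounded up to 288; 290 present. Satisfied.
Vote: requires three-fifths of the votes cast (290 − 7 abstaining = 283); 3/5 of 283 = 169.80, rounded up to 170, so 170 needed; 171 in favor. Satisfied.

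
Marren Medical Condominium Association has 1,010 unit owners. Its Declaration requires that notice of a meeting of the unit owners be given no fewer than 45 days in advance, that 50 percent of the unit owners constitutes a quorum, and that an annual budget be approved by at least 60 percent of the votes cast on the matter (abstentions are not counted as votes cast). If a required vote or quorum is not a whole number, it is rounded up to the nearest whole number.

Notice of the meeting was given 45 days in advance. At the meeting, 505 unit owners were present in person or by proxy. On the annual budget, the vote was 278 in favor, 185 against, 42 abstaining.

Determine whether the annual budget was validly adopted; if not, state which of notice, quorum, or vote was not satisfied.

Notice: 45 days given; 45 required. Satisfied.
Quorum: 50% of 1,010 = 505; 505 present. Satisfied.
Vote: requires three-fifths of the votes cast (505 − 42 abstaining = 463); 3/5 of 463 = 277.80, rounded up to 278, so 278 needed; 278 in favor. Satisfied.

Valid — all requirements satisfied.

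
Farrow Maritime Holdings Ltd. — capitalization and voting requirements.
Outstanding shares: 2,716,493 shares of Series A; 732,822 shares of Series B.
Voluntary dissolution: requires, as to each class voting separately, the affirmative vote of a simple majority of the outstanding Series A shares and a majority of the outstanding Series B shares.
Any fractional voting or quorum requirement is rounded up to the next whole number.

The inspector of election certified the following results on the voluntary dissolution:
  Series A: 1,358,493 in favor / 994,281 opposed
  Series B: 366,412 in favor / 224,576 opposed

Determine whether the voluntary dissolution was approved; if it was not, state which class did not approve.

Series A: a majority of 2716493 is 1358247; 1,358,247 required, 1,358,493 in favor — approved.
Series B: a majority of 732822 is 366412; 366,412 required, 366,412 in favor — approved.

Approved — every class gave the required vote.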